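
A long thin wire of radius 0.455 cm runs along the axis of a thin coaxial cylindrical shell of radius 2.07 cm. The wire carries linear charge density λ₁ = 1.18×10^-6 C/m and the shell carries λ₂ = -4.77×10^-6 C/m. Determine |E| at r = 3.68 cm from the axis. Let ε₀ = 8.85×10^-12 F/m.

Coaxial Gaussian cylinder, radius r = 3.68 cm, length L (r > 2.07 cm, enclosing both).
λ_enc = λ₁ + λ₂ = (1.18×10^-6) + (-4.77×10^-6) = -3.59×10^-6 C/m.
Applying ∮E·dA = Q_enc/ε₀ with the end caps contributing no flux:
E = |λ_enc|/(2πε₀r) = (3.59×10^-6)/(2π·8.85×10^-12·0.0368) = 1.75e6 N/C.

E = 1.75e6 N/C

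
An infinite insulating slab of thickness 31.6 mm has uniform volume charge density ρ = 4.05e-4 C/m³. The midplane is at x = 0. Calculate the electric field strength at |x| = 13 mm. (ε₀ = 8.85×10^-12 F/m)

E = 5.95×10^5 N/C

By symmetry E is perpendicular to the slab. A Gaussian pillbox from −13 mm to +13 mm (face area A) lies entirely within the slab.
Q_enc = ρ·(2x)·A and flux = 2EA, so 2EA = 2ρxA/ε₀ ⇒ E = |ρ|x/ε₀.
E = (4.05×10^-4)(0.013)/(8.85×10^-12) = 5.95×10^5 N/C.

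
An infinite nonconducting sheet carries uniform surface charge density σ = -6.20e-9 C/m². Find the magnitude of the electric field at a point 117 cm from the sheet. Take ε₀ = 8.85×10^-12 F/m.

|E| = 350 N/C

By planar symmetry E is perpendicular to the sheet and uniform; use a Gaussian pillbox with flat faces of area A on each side of the sheet.
Flux Φ = 2EA and Q_enc = σA, so 2EA = σA/ε₀ ⇒ E = |σ|/(2ε₀), independent of distance.
E = |σ|/(2ε₀) = (6.20e-9)/(2·8.85×10^-12) = 350 N/C.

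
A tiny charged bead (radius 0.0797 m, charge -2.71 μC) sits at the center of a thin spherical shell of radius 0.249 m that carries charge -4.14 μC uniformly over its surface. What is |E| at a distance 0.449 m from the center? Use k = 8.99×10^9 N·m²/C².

3.05e5 N/C

Take a concentric spherical Gaussian surface of radius r = 0.449 m (r > 0.249 m, enclosing both).
Q_enc = (-2.71 μC) + (-4.14 μC) = -6.85×10^-6 C.
Since E is radial and uniform over the Gaussian sphere, Φ = E·4πr² = Q_enc/ε₀.
E = k|Q_enc|/r² = (8.99×10^9)(6.85×10^-6)/(0.449)² = 3.05×10^5 N/C.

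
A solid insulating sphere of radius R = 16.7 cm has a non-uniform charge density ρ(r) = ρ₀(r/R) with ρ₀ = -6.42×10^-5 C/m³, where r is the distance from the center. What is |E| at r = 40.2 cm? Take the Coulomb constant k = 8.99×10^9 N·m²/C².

5.23×10^4 N/C

Take a concentric spherical Gaussian surface of radius r = 40.2 cm (r > R, all charge enclosed).
Q_enc = 4π ∫₀^R ρ₀(r'/R)^1 r'² dr' = 4πρ₀R³/4 = -9.394×10^-7 C.
Gauss's law: E·4πr² = Q_enc/ε₀.
E = k|Q_enc|/r² = (8.99×10^9)(9.394e-7)/(0.402)² = 5.23×10^4 N/C.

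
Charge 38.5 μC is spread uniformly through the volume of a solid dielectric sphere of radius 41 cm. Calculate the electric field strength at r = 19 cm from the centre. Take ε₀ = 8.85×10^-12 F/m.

|E| = 9.54e5 V/m

Use a concentric Gaussian sphere at r = 19 cm (r < R).
For a uniform sphere the enclosed fraction is (r/R)³, so Q_enc = (38.5 μC)(0.19/0.41)³ = 3.832×10^-6 C.
Since E is radial and uniform over the Gaussian sphere, Φ = E·4πr² = Q_enc/ε₀.
E = |Q_enc|/(4πε₀r²) = (3.832×10^-6)/(4π·8.85×10^-12·(0.19)²) = 9.54×10^5 N/C.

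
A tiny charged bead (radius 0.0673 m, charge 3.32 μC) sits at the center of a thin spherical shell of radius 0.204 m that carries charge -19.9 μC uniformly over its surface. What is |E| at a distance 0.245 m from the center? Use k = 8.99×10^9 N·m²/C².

Symmetry ⇒ E = E(r) r̂. Gaussian sphere of radius r = 0.245 m (r > 0.204 m, enclosing both).
Q_enc = (3.32 μC) + (-19.9 μC) = -1.658×10^-5 C.
By Gauss's law, ∮E·dA = E·4πr² = Q_enc/ε₀.
E = k|Q_enc|/r² = (8.99×10^9)(1.658×10^-5)/(0.245)² = 2.48×10^6 N/C.

E ≈ 2.48e6 N/C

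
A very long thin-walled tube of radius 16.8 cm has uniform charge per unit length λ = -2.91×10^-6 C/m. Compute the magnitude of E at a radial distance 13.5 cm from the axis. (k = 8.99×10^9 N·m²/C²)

Take a coaxial cylindrical Gaussian surface of radius r = 13.5 cm and length L (r < 16.8 cm, inside the shell).
All the surface charge lies outside this cylinder: Q_enc = 0, hence E = 0.

E = 0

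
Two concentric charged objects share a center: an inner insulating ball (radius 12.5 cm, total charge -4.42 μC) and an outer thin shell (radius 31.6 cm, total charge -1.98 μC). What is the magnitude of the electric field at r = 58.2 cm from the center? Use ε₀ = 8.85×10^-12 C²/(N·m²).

|E| ≈ 1.70×10^5 N/C

Symmetry ⇒ E = E(r) r̂. Gaussian sphere of radius r = 58.2 cm (r > 31.6 cm, enclosing both).
Q_enc = (-4.42 μC) + (-1.98 μC) = -6.40×10^-6 C.
Gauss's law: E·4πr² = Q_enc/ε₀.
E = |Q_enc|/(4πε₀r²) = (6.40e-6)/(4π·8.85×10^-12·(0.582)²) = 1.70×10^5 N/C.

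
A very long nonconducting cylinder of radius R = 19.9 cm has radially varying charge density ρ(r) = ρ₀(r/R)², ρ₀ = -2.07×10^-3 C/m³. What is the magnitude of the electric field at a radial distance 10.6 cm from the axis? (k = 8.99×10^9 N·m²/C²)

Take a coaxial cylindrical Gaussian surface of radius r = 10.6 cm and length L (r < R).
λ_enc = ∫₀^r ρ(r')·2πr' dr' = (2πρ₀/R²)·r^4/4 = -1.037×10^-5 C/m.
By Gauss's law (flux through the curved wall only), E·2πrL = λ_enc L/ε₀.
E = 2k|λ_enc|/r = 2(8.99×10^9)(1.037e-5)/(0.106) = 1.76×10^6 N/C.

E ≈ 1.76e6 N/C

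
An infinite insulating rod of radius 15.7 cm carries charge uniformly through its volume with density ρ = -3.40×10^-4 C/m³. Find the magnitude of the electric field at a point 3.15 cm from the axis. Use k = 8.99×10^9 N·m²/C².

Take a coaxial cylindrical Gaussian surface of radius r = 3.15 cm and length L (r < R).
Enclosed charge per unit length: λ_enc = ρ·πr² = (-3.40×10^-4)π(0.0315)² = -1.06×10^-6 C/m.
By Gauss's law (flux through the curved wall only), E·2πrL = λ_enc L/ε₀.
E = 2k|λ_enc|/r = 2(8.99×10^9)(1.06×10^-6)/(0.0315) = 6.05e5 N/C.

E ≈ 6.05×10^5 V/m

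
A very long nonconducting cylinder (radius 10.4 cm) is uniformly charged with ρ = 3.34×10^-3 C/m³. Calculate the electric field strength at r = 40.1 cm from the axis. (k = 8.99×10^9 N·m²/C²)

E ≈ 5.09×10^6 V/m

Coaxial Gaussian cylinder, radius r = 40.1 cm, length L (r > 10.4 cm, full cross-section enclosed).
λ_enc = ρ·πR² = (3.34e-3)π(0.104)² = 1.135×10^-4 C/m.
By Gauss's law (flux through the curved wall only), E·2πrL = λ_enc L/ε₀.
E = 2k|λ_enc|/r = 2(8.99×10^9)(1.135×10^-4)/(0.401) = 5.09×10^6 N/C.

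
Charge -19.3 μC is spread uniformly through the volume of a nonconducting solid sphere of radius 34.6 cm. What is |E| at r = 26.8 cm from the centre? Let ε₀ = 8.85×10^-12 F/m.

E ≈ 1.12×10^6 V/m

Symmetry ⇒ E = E(r) r̂. Gaussian sphere of radius r = 26.8 cm (r < R).
For a uniform sphere the enclosed fraction is (r/R)³, so Q_enc = (-19.3 μC)(0.268/0.346)³ = -8.969×10^-6 C.
By Gauss's law, ∮E·dA = E·4πr² = Q_enc/ε₀.
E = |Q_enc|/(4πε₀r²) = (8.969×10^-6)/(4π·8.85×10^-12·(0.268)²) = 1.12e6 N/C.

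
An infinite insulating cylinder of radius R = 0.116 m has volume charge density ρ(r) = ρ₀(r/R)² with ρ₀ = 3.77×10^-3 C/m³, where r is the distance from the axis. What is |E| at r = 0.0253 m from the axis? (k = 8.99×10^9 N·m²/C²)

Coaxial Gaussian cylinder, radius r = 0.0253 m, length L (r < R).
Integrating ρ over the cross-section to radius r: λ_enc = (2πρ₀/R²) ∫₀^r r'^3 dr' = 2πρ₀ r^4/(4·R²) = 1.803×10^-7 C/m.
Applying ∮E·dA = Q_enc/ε₀ with the end caps contributing no flux:
E = 2k|λ_enc|/r = 2(8.99×10^9)(1.803×10^-7)/(0.0253) = 1.28×10^5 N/C.

|E| = 1.28×10^5 N/C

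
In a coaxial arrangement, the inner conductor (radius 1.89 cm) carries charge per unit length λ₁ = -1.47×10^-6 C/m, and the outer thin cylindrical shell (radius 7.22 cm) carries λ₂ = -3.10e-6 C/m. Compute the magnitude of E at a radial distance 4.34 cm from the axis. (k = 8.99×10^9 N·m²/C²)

|E| ≈ 6.09e5 N/C

Choose a coaxial cylinder of radius r = 4.34 cm (arbitrary length L) as the Gaussian surface (between the conductors, 1.89 cm < r < 7.22 cm).
Only the inner wire is enclosed; the outer shell contributes nothing inside itself. λ_enc = λ₁ = -1.47×10^-6 C/m.
Applying ∮E·dA = Q_enc/ε₀ with the end caps contributing no flux:
E = 2k|λ_enc|/r = 2(8.99×10^9)(1.47×10^-6)/(0.0434) = 6.09e5 N/C.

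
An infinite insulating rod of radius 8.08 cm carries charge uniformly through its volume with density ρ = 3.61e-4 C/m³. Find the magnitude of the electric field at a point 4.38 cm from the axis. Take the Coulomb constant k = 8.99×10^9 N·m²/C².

|E| ≈ 8.93e5 N/C

Take a coaxial cylindrical Gaussian surface of radius r = 4.38 cm and length L (r < R).
Charge inside radius r per length L is ρ·πr²·L, so λ_enc = ρπr² = 2.176×10^-6 C/m.
By Gauss's law (flux through the curved wall only), E·2πrL = λ_enc L/ε₀.
E = 2k|λ_enc|/r = 2(8.99×10^9)(2.176e-6)/(0.0438) = 8.93e5 N/C.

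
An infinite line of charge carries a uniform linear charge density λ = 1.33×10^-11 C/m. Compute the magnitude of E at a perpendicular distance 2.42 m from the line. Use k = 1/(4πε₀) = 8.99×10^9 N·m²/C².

Take a coaxial cylindrical Gaussian surface of radius r = 2.42 m and length L.
Q_enc = λL, so λ_enc = 1.33e-11 C/m.
Gauss's law: E·2πrL = λ_enc L/ε₀.
E = 2k|λ_enc|/r = 2(8.99×10^9)(1.33×10^-11)/(2.42) = 9.88×10^-2 N/C.

E ≈ 9.88e-2 N/C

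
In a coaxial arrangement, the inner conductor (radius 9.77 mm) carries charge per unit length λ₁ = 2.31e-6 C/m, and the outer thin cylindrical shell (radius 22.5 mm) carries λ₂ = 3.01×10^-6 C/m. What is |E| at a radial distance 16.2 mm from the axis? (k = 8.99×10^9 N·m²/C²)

E ≈ 2.56×10^6 N/C

Take a coaxial cylindrical Gaussian surface of radius r = 16.2 mm and length L (between the conductors, 9.77 mm < r < 22.5 mm).
Only the inner wire is enclosed; the outer shell contributes nothing inside itself. λ_enc = λ₁ = 2.31e-6 C/m.
Applying ∮E·dA = Q_enc/ε₀ with the end caps contributing no flux:
E = 2k|λ_enc|/r = 2(8.99×10^9)(2.31×10^-6)/(0.0162) = 2.56×10^6 N/C.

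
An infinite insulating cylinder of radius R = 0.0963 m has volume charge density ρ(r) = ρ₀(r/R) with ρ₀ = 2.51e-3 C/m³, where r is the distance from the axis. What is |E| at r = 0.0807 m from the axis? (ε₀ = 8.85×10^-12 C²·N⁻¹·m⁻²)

|E| ≈ 6.39e6 N/C

Take a coaxial cylindrical Gaussian surface of radius r = 0.0807 m and length L (r < R).
λ_enc = ∫₀^r ρ(r')·2πr' dr' = (2πρ₀/R)·r^3/3 = 2.869e-5 C/m.
By Gauss's law (flux through the curved wall only), E·2πrL = λ_enc L/ε₀.
E = |λ_enc|/(2πε₀r) = (2.869e-5)/(2π·8.85×10^-12·0.0807) = 6.39×10^6 N/C.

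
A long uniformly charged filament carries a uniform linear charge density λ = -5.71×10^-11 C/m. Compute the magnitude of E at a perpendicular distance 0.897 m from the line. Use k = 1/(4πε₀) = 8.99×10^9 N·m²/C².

E = 1.14 V/m

By cylindrical symmetry E is radial; use a coaxial Gaussian cylinder of radius 0.897 m and length L.
Q_enc = λL, so λ_enc = -5.71×10^-11 C/m.
Applying ∮E·dA = Q_enc/ε₀ with the end caps contributing no flux:
E = 2k|λ_enc|/r = 2(8.99×10^9)(5.71e-11)/(0.897) = 1.14 N/C.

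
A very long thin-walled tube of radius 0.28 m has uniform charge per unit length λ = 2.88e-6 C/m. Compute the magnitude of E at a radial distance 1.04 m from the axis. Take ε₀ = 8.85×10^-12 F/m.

Choose a coaxial cylinder of radius r = 1.04 m (arbitrary length L) as the Gaussian surface (r > 0.28 m).
The full line charge is enclosed: λ_enc = 2.88e-6 C/m.
Gauss's law: E·2πrL = λ_enc L/ε₀.
E = |λ_enc|/(2πε₀r) = (2.88e-6)/(2π·8.85×10^-12·1.04) = 4.98×10^4 N/C.

E = 4.98e4 V/m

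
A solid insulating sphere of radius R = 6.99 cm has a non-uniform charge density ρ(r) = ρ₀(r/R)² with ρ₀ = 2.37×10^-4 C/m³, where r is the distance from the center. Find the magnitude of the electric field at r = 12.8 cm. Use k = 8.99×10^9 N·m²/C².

|E| ≈ 1.12×10^5 V/m

Take a concentric spherical Gaussian surface of radius r = 12.8 cm (r > R, all charge enclosed).
Q_enc = 4π ∫₀^R ρ₀(r'/R)^2 r'² dr' = 4πρ₀R³/5 = 2.034×10^-7 C.
Applying ∮E·dA = Q_enc/ε₀ with Φ = E(4πr²):
E = k|Q_enc|/r² = (8.99×10^9)(2.034×10^-7)/(0.128)² = 1.12×10^5 N/C.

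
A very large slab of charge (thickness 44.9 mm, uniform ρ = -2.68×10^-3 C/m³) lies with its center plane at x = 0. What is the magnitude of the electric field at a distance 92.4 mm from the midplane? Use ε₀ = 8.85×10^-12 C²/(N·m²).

The point |x| = 92.4 mm lies outside the slab (half-thickness 0.02245 m). A symmetric pillbox spanning the full slab encloses Q_enc = ρ·d·A.
Flux = 2EA ⇒ E = |ρ|d/(2ε₀), independent of distance outside.
E = (2.68×10^-3)(0.0449)/(2·8.85×10^-12) = 6.80×10^6 N/C.

6.80e6 N/C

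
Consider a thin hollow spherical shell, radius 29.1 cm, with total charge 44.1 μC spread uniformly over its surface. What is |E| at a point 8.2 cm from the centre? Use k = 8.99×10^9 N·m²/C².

|E| = 0 N/C

Take a concentric spherical Gaussian surface of radius r = 8.2 cm (inside the shell, r < 29.1 cm).
No charge lies within this surface, so Q_enc = 0 and Gauss's law gives E·4πr² = 0 ⇒ E = 0.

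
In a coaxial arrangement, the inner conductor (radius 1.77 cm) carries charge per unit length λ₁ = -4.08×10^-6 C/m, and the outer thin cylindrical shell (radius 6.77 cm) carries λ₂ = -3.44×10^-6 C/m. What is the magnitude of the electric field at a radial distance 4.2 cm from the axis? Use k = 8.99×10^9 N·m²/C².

Coaxial Gaussian cylinder, radius r = 4.2 cm, length L (between the conductors, 1.77 cm < r < 6.77 cm).
Only the inner wire is enclosed; the outer shell contributes nothing inside itself. λ_enc = λ₁ = -4.08×10^-6 C/m.
Since E is radial and uniform over the curved surface, Φ = E·2πrL = Q_enc/ε₀ = λ_enc L/ε₀.
E = 2k|λ_enc|/r = 2(8.99×10^9)(4.08e-6)/(0.042) = 1.75×10^6 N/C.

|E| ≈ 1.75×10^6 N/C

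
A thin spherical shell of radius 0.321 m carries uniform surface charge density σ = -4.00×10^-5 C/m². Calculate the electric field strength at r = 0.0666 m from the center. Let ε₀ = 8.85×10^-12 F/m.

Take a concentric spherical Gaussian surface of radius r = 0.0666 m (inside the shell, r < 0.321 m).
All the charge is outside the Gaussian surface: Q_enc = 0, hence E = 0 everywhere inside the shell.

E = 0 (no enclosed charge)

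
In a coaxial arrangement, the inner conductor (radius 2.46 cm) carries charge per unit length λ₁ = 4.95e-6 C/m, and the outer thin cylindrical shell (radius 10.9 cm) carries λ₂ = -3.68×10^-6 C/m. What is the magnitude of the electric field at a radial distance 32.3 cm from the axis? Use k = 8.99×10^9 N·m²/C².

|E| ≈ 7.07e4 V/m

Take a coaxial cylindrical Gaussian surface of radius r = 32.3 cm and length L (r > 10.9 cm, enclosing both).
λ_enc = λ₁ + λ₂ = (4.95×10^-6) + (-3.68×10^-6) = 1.27×10^-6 C/m.
By Gauss's law (flux through the curved wall only), E·2πrL = λ_enc L/ε₀.
E = 2k|λ_enc|/r = 2(8.99×10^9)(1.27e-6)/(0.323) = 7.07×10^4 N/C.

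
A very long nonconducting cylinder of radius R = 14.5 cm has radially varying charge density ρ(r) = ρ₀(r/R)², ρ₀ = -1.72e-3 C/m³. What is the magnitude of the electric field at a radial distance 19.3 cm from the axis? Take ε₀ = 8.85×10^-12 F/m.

By cylindrical symmetry E is radial; use a coaxial Gaussian cylinder of radius 19.3 cm and length L (r > R, full charge per length enclosed).
λ_enc = 2π ∫₀^R ρ₀(r'/R)^2 r' dr' = 2πρ₀R²/4 = -5.68×10^-5 C/m.
Applying ∮E·dA = Q_enc/ε₀ with the end caps contributing no flux:
E = |λ_enc|/(2πε₀r) = (5.68e-5)/(2π·8.85×10^-12·0.193) = 5.29×10^6 N/C.

|E| = 5.29×10^6 N/C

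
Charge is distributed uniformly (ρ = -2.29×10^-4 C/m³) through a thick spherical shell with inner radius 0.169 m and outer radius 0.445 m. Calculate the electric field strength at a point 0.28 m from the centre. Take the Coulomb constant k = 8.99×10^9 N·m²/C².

Symmetry ⇒ E = E(r) r̂. Gaussian sphere of radius r = 0.28 m (within the shell material, 0.169 m < r < 0.445 m).
Enclosed charge is the volume from a to r: Q_enc = (4π/3)ρ(r³ − a³) = -1.643×10^-5 C.
Since E is radial and uniform over the Gaussian sphere, Φ = E·4πr² = Q_enc/ε₀.
E = k|Q_enc|/r² = (8.99×10^9)(1.643×10^-5)/(0.28)² = 1.88×10^6 N/C.

E ≈ 1.88×10^6 V/m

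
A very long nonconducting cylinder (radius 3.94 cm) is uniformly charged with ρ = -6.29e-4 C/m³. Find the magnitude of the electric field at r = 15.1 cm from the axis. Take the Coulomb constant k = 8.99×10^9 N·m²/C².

|E| ≈ 3.65×10^5 N/C

Choose a coaxial cylinder of radius r = 15.1 cm (arbitrary length L) as the Gaussian surface (r > 3.94 cm, full cross-section enclosed).
λ_enc = ρ·πR² = (-6.29×10^-4)π(0.0394)² = -3.068×10^-6 C/m.
By Gauss's law (flux through the curved wall only), E·2πrL = λ_enc L/ε₀.
E = 2k|λ_enc|/r = 2(8.99×10^9)(3.068×10^-6)/(0.151) = 3.65×10^5 N/C.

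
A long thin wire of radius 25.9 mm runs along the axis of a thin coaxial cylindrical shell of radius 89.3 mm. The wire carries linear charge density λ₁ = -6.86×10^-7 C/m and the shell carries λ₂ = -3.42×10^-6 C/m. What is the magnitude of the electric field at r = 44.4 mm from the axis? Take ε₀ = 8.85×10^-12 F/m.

Take a coaxial cylindrical Gaussian surface of radius r = 44.4 mm and length L (between the conductors, 25.9 mm < r < 89.3 mm).
Only the inner wire is enclosed; the outer shell contributes nothing inside itself. λ_enc = λ₁ = -6.86×10^-7 C/m.
By Gauss's law (flux through the curved wall only), E·2πrL = λ_enc L/ε₀.
E = |λ_enc|/(2πε₀r) = (6.86×10^-7)/(2π·8.85×10^-12·0.0444) = 2.78e5 N/C.

E ≈ 2.78×10^5 V/m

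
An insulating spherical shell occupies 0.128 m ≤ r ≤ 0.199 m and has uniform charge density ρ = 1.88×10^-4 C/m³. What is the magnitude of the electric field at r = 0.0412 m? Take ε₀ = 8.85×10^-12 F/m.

Use a concentric Gaussian sphere at r = 0.0412 m (r < 0.128 m, inside the empty cavity).
No charge is enclosed, so by Gauss's law E·4πr² = 0 ⇒ E = 0.

|E| = 0 V/m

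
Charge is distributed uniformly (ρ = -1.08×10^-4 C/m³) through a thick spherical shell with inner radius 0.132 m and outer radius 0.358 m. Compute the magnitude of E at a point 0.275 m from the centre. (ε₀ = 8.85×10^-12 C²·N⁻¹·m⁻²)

|E| = 9.95×10^5 N/C

Take a concentric spherical Gaussian surface of radius r = 0.275 m (within the shell material, 0.132 m < r < 0.358 m).
Only the shell between 0.132 m and r is enclosed: Q_enc = ρ·(4π/3)(r³ − a³) = (-1.08e-4)·(4π/3)·((0.275)³ − (0.132)³) = -8.368×10^-6 C.
Applying ∮E·dA = Q_enc/ε₀ with Φ = E(4πr²):
E = |Q_enc|/(4πε₀r²) = (8.368e-6)/(4π·8.85×10^-12·(0.275)²) = 9.95×10^5 N/C.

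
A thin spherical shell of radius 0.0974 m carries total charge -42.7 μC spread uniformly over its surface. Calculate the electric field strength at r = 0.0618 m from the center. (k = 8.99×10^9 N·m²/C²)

Use a concentric Gaussian sphere at r = 0.0618 m (inside the shell, r < 0.0974 m).
All the charge is outside the Gaussian surface: Q_enc = 0, hence E = 0 everywhere inside the shell.

E = 0 (no enclosed charge)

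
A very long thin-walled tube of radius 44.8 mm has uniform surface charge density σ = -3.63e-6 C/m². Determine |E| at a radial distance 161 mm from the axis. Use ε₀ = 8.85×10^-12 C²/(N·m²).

E ≈ 1.14e5 V/m

Take a coaxial cylindrical Gaussian surface of radius r = 161 mm and length L (r > 44.8 mm).
The whole shell is enclosed: λ_enc = σ·2πR = (-3.63×10^-6)·2π·(0.0448) = -1.022×10^-6 C/m.
By Gauss's law (flux through the curved wall only), E·2πrL = λ_enc L/ε₀.
E = |λ_enc|/(2πε₀r) = (1.022×10^-6)/(2π·8.85×10^-12·0.161) = 1.14×10^5 N/C.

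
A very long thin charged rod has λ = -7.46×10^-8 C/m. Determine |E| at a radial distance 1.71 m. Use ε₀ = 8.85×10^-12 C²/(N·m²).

Coaxial Gaussian cylinder, radius r = 1.71 m, length L.
Q_enc = λL, so λ_enc = -7.46×10^-8 C/m.
By Gauss's law (flux through the curved wall only), E·2πrL = λ_enc L/ε₀.
E = |λ_enc|/(2πε₀r) = (7.46×10^-8)/(2π·8.85×10^-12·1.71) = 785 N/C.

|E| ≈ 785 N/C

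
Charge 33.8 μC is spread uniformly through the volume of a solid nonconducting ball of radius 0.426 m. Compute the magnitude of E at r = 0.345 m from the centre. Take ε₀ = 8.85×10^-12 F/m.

Take a concentric spherical Gaussian surface of radius r = 0.345 m (r < R).
For a uniform sphere the enclosed fraction is (r/R)³, so Q_enc = (33.8 μC)(0.345/0.426)³ = 1.795×10^-5 C.
By Gauss's law, ∮E·dA = E·4πr² = Q_enc/ε₀.
E = |Q_enc|/(4πε₀r²) = (1.795×10^-5)/(4π·8.85×10^-12·(0.345)²) = 1.36×10^6 N/C.

E ≈ 1.36×10^6 V/m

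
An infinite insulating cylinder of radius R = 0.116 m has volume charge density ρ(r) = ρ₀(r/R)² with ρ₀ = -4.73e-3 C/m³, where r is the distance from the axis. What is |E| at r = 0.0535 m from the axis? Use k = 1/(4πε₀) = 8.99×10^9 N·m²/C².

|E| ≈ 1.52e6 N/C

Coaxial Gaussian cylinder, radius r = 0.0535 m, length L (r < R).
λ_enc = ∫₀^r ρ(r')·2πr' dr' = (2πρ₀/R²)·r^4/4 = -4.524×10^-6 C/m.
Gauss's law: E·2πrL = λ_enc L/ε₀.
E = 2k|λ_enc|/r = 2(8.99×10^9)(4.524×10^-6)/(0.0535) = 1.52×10^6 N/C.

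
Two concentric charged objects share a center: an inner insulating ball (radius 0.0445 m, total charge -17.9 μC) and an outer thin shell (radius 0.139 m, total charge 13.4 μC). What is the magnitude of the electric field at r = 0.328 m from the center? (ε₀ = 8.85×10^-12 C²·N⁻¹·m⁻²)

By spherical symmetry E is radial; choose a Gaussian sphere of radius r = 0.328 m (r > 0.139 m, enclosing both).
Q_enc = (-17.9 μC) + (13.4 μC) = -4.50×10^-6 C.
Gauss's law: E·4πr² = Q_enc/ε₀.
E = |Q_enc|/(4πε₀r²) = (4.50×10^-6)/(4π·8.85×10^-12·(0.328)²) = 3.76e5 N/C.

E = 3.76e5 N/C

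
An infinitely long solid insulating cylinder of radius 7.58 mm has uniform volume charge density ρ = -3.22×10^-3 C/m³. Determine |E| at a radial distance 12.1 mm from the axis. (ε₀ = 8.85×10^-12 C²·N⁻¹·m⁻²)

Coaxial Gaussian cylinder, radius r = 12.1 mm, length L (r > 7.58 mm, full cross-section enclosed).
λ_enc = ρ·πR² = (-3.22e-3)π(0.00758)² = -5.812×10^-7 C/m.
Gauss's law: E·2πrL = λ_enc L/ε₀.
E = |λ_enc|/(2πε₀r) = (5.812×10^-7)/(2π·8.85×10^-12·0.0121) = 8.64×10^5 N/C.

|E| = 8.64e5 N/C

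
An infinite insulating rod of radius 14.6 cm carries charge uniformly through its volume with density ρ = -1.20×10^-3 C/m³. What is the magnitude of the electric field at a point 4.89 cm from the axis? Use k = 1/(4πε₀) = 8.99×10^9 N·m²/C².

|E| = 3.31×10^6 V/m

By cylindrical symmetry E is radial; use a coaxial Gaussian cylinder of radius 4.89 cm and length L (r < R).
Charge inside radius r per length L is ρ·πr²·L, so λ_enc = ρπr² = -9.015×10^-6 C/m.
Applying ∮E·dA = Q_enc/ε₀ with the end caps contributing no flux:
E = 2k|λ_enc|/r = 2(8.99×10^9)(9.015×10^-6)/(0.0489) = 3.31×10^6 N/C.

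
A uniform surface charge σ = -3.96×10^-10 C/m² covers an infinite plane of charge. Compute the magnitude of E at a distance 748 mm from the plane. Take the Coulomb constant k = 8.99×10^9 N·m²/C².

|E| ≈ 22.4 N/C

By planar symmetry E is perpendicular to the sheet and uniform; use a Gaussian pillbox with flat faces of area A on each side of the sheet.
Only the two end caps contribute flux: Φ = 2EA. With Q_enc = σA, Gauss's law gives E = |σ|/(2ε₀).
E = 2πk|σ| = 2π(8.99×10^9)(3.96×10^-10) = 22.4 N/C.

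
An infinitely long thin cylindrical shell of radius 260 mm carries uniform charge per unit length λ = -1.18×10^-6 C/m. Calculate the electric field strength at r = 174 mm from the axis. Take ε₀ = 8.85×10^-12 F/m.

Coaxial Gaussian cylinder, radius r = 174 mm, length L (r < 260 mm, inside the shell).
All the surface charge lies outside this cylinder: Q_enc = 0, hence E = 0.

E = 0 (no enclosed charge)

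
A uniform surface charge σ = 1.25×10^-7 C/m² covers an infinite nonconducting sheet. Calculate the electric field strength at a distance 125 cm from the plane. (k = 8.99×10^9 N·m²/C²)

|E| ≈ 7.06e3 N/C

Choose a cylindrical pillbox piercing the sheet, end faces (area A) parallel to it.
Only the two end caps contribute flux: Φ = 2EA. With Q_enc = σA, Gauss's law gives E = |σ|/(2ε₀).
E = 2πk|σ| = 2π(8.99×10^9)(1.25×10^-7) = 7.06e3 N/C.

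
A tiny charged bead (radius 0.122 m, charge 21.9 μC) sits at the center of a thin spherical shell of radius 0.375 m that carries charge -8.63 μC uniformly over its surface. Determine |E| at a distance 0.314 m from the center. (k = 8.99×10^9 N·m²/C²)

|E| ≈ 2.00×10^6 N/C

Take a concentric spherical Gaussian surface of radius r = 0.314 m (between the bodies, 0.122 m < r < 0.375 m).
The shell at 0.375 m lies outside the Gaussian surface, so Q_enc = 21.9 μC = 2.19×10^-5 C.
Applying ∮E·dA = Q_enc/ε₀ with Φ = E(4πr²):
E = k|Q_enc|/r² = (8.99×10^9)(2.19×10^-5)/(0.314)² = 2.00×10^6 N/C.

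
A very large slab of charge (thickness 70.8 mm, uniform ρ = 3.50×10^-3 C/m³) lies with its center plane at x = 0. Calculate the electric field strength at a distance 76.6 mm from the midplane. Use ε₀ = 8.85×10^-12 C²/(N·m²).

The point |x| = 76.6 mm lies outside the slab (half-thickness 0.0354 m). A symmetric pillbox spanning the full slab encloses Q_enc = ρ·d·A.
Flux = 2EA ⇒ E = |ρ|d/(2ε₀), independent of distance outside.
E = (3.50e-3)(0.0708)/(2·8.85×10^-12) = 1.40×10^7 N/C.

|E| = 1.40×10^7 V/m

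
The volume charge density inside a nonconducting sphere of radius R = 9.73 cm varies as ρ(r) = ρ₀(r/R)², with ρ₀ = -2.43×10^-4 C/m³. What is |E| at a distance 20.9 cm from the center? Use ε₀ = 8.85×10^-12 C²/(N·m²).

E ≈ 1.16×10^5 N/C

Symmetry ⇒ E = E(r) r̂. Gaussian sphere of radius r = 20.9 cm (r > R, all charge enclosed).
Q_enc = 4π ∫₀^R ρ₀(r'/R)^2 r'² dr' = 4πρ₀R³/5 = -5.626×10^-7 C.
By Gauss's law, ∮E·dA = E·4πr² = Q_enc/ε₀.
E = |Q_enc|/(4πε₀r²) = (5.626×10^-7)/(4π·8.85×10^-12·(0.209)²) = 1.16×10^5 N/C.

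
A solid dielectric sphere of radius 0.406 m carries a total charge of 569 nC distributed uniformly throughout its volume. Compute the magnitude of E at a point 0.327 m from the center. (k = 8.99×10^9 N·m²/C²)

E = 2.50e4 V/m

Take a concentric spherical Gaussian surface of radius r = 0.327 m (r < R).
For a uniform sphere the enclosed fraction is (r/R)³, so Q_enc = (569 nC)(0.327/0.406)³ = 2.973×10^-7 C.
By Gauss's law, ∮E·dA = E·4πr² = Q_enc/ε₀.
E = k|Q_enc|/r² = (8.99×10^9)(2.973×10^-7)/(0.327)² = 2.50×10^4 N/C.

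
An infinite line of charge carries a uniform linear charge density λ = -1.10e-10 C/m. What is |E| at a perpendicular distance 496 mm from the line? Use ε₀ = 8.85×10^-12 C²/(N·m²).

Take a coaxial cylindrical Gaussian surface of radius r = 496 mm and length L.
Q_enc = λL, so λ_enc = -1.10×10^-10 C/m.
Applying ∮E·dA = Q_enc/ε₀ with the end caps contributing no flux:
E = |λ_enc|/(2πε₀r) = (1.10×10^-10)/(2π·8.85×10^-12·0.496) = 3.99 N/C.

E ≈ 3.99 N/C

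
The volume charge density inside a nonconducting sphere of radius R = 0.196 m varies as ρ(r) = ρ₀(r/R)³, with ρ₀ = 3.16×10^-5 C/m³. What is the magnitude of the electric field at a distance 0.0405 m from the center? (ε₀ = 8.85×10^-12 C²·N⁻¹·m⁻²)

Take a concentric spherical Gaussian surface of radius r = 0.0405 m (r < R).
Q_enc = ∫₀^r ρ(r')·4πr'² dr' = (4πρ₀/R³) ∫₀^r r'^5 dr' = 4πρ₀ r^6/(6·R³) = 3.879×10^-11 C.
Since E is radial and uniform over the Gaussian sphere, Φ = E·4πr² = Q_enc/ε₀.
E = |Q_enc|/(4πε₀r²) = (3.879e-11)/(4π·8.85×10^-12·(0.0405)²) = 213 N/C.

E = 213 N/C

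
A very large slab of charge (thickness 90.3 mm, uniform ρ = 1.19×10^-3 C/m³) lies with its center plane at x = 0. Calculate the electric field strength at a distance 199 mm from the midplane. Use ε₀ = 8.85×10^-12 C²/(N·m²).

The point |x| = 199 mm lies outside the slab (half-thickness 0.04515 m). A symmetric pillbox spanning the full slab encloses Q_enc = ρ·d·A.
Flux = 2EA ⇒ E = |ρ|d/(2ε₀), independent of distance outside.
E = (1.19×10^-3)(0.0903)/(2·8.85×10^-12) = 6.07×10^6 N/C.

6.07×10^6 V/m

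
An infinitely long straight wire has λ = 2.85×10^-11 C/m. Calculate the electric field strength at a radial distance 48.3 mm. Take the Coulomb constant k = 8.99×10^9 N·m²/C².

Choose a coaxial cylinder of radius r = 48.3 mm (arbitrary length L) as the Gaussian surface.
Q_enc = λL, so λ_enc = 2.85×10^-11 C/m.
Since E is radial and uniform over the curved surface, Φ = E·2πrL = Q_enc/ε₀ = λ_enc L/ε₀.
E = 2k|λ_enc|/r = 2(8.99×10^9)(2.85×10^-11)/(0.0483) = 10.6 N/C.

E = 10.6 V/m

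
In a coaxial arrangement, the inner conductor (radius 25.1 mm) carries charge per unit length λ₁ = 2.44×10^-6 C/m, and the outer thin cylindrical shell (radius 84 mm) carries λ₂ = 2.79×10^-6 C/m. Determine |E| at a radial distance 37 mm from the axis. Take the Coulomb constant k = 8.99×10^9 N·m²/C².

E = 1.19e6 N/C

By cylindrical symmetry E is radial; use a coaxial Gaussian cylinder of radius 37 mm and length L (between the conductors, 25.1 mm < r < 84 mm).
The shell at 84 mm lies outside the Gaussian surface, so λ_enc = λ₁ = 2.44e-6 C/m.
Since E is radial and uniform over the curved surface, Φ = E·2πrL = Q_enc/ε₀ = λ_enc L/ε₀.
E = 2k|λ_enc|/r = 2(8.99×10^9)(2.44×10^-6)/(0.037) = 1.19e6 N/C.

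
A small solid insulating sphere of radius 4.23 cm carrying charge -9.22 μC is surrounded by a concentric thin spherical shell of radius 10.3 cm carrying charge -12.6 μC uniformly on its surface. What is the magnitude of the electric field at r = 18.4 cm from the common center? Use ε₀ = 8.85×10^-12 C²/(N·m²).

Take a concentric spherical Gaussian surface of radius r = 18.4 cm (r > 10.3 cm, enclosing both).
Q_enc = (-9.22 μC) + (-12.6 μC) = -2.182e-5 C.
Applying ∮E·dA = Q_enc/ε₀ with Φ = E(4πr²):
E = |Q_enc|/(4πε₀r²) = (2.182e-5)/(4π·8.85×10^-12·(0.184)²) = 5.80×10^6 N/C.

|E| = 5.80e6 N/C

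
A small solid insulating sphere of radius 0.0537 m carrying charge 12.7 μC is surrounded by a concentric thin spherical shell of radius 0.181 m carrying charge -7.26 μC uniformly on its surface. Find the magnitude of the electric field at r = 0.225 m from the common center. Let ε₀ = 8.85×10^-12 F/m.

|E| ≈ 9.66e5 V/m

Take a concentric spherical Gaussian surface of radius r = 0.225 m (r > 0.181 m, enclosing both).
Q_enc = (12.7 μC) + (-7.26 μC) = 5.44×10^-6 C.
Since E is radial and uniform over the Gaussian sphere, Φ = E·4πr² = Q_enc/ε₀.
E = |Q_enc|/(4πε₀r²) = (5.44×10^-6)/(4π·8.85×10^-12·(0.225)²) = 9.66e5 N/C.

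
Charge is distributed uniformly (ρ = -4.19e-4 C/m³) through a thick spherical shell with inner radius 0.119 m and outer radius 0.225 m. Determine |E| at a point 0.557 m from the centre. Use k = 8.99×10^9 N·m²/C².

4.94×10^5 N/C

By spherical symmetry E is radial; choose a Gaussian sphere of radius r = 0.557 m (r > 0.225 m, enclosing the whole shell).
Q_enc = ρ·(4π/3)(b³ − a³) = (-4.19×10^-4)·(4π/3)·((0.225)³ − (0.119)³) = -1.703×10^-5 C.
By Gauss's law, ∮E·dA = E·4πr² = Q_enc/ε₀.
E = k|Q_enc|/r² = (8.99×10^9)(1.703×10^-5)/(0.557)² = 4.94×10^5 N/C.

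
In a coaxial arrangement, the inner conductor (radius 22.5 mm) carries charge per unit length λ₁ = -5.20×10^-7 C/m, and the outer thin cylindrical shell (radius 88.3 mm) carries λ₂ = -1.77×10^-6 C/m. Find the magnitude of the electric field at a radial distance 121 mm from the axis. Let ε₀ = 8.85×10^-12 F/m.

Coaxial Gaussian cylinder, radius r = 121 mm, length L (r > 88.3 mm, enclosing both).
λ_enc = λ₁ + λ₂ = (-5.20×10^-7) + (-1.77×10^-6) = -2.29×10^-6 C/m.
Since E is radial and uniform over the curved surface, Φ = E·2πrL = Q_enc/ε₀ = λ_enc L/ε₀.
E = |λ_enc|/(2πε₀r) = (2.29×10^-6)/(2π·8.85×10^-12·0.121) = 3.40×10^5 N/C.

|E| ≈ 3.40×10^5 V/m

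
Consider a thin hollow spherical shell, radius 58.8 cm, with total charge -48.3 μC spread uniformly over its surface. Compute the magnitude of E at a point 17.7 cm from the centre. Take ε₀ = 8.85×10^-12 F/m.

By spherical symmetry E is radial; choose a Gaussian sphere of radius r = 17.7 cm (inside the shell, r < 58.8 cm).
All the charge is outside the Gaussian surface: Q_enc = 0, hence E = 0 everywhere inside the shell.

E = 0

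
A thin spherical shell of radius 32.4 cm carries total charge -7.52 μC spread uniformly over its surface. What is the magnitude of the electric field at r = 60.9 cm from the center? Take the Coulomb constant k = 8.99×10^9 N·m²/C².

E ≈ 1.82×10^5 V/m

Take a concentric spherical Gaussian surface of radius r = 60.9 cm (r > 32.4 cm).
The entire shell is enclosed: Q_enc = -7.52e-6 C.
Applying ∮E·dA = Q_enc/ε₀ with Φ = E(4πr²):
E = k|Q_enc|/r² = (8.99×10^9)(7.52×10^-6)/(0.609)² = 1.82×10^5 N/C.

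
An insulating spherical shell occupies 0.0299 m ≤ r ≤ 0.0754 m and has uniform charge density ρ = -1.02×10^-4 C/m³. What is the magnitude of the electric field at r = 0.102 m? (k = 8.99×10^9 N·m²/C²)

Take a concentric spherical Gaussian surface of radius r = 0.102 m (r > 0.0754 m, enclosing the whole shell).
Q_enc = ρ·(4π/3)(b³ − a³) = (-1.02×10^-4)·(4π/3)·((0.0754)³ − (0.0299)³) = -1.717×10^-7 C.
By Gauss's law, ∮E·dA = E·4πr² = Q_enc/ε₀.
E = k|Q_enc|/r² = (8.99×10^9)(1.717e-7)/(0.102)² = 1.48e5 N/C.

1.48×10^5 V/m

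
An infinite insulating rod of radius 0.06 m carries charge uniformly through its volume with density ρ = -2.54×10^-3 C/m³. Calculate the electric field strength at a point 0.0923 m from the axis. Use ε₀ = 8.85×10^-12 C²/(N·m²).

E ≈ 5.60×10^6 N/C

Choose a coaxial cylinder of radius r = 0.0923 m (arbitrary length L) as the Gaussian surface (r > 0.06 m, full cross-section enclosed).
λ_enc = ρ·πR² = (-2.54×10^-3)π(0.06)² = -2.873×10^-5 C/m.
By Gauss's law (flux through the curved wall only), E·2πrL = λ_enc L/ε₀.
E = |λ_enc|/(2πε₀r) = (2.873e-5)/(2π·8.85×10^-12·0.0923) = 5.60e6 N/C.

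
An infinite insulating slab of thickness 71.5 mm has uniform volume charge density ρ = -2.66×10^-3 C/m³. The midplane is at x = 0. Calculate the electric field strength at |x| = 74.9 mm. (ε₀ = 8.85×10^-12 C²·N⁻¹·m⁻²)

The point |x| = 74.9 mm lies outside the slab (half-thickness 0.03575 m). A symmetric pillbox spanning the full slab encloses Q_enc = ρ·d·A.
Flux = 2EA ⇒ E = |ρ|d/(2ε₀), independent of distance outside.
E = (2.66×10^-3)(0.0715)/(2·8.85×10^-12) = 1.07×10^7 N/C.

E = 1.07×10^7 N/C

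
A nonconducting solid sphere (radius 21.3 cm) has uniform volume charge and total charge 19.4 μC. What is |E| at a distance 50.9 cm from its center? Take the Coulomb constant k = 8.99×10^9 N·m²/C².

Use a concentric Gaussian sphere at r = 50.9 cm (r > R, so the entire charge is enclosed).
Q_enc = 19.4 μC = 1.94e-5 C.
Since E is radial and uniform over the Gaussian sphere, Φ = E·4πr² = Q_enc/ε₀.
E = k|Q_enc|/r² = (8.99×10^9)(1.94e-5)/(0.509)² = 6.73e5 N/C.

E = 6.73e5 N/C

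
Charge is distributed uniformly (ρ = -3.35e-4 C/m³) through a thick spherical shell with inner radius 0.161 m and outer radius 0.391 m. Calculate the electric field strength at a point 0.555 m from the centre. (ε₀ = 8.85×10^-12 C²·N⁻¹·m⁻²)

E = 2.28×10^6 V/m

Use a concentric Gaussian sphere at r = 0.555 m (r > 0.391 m, enclosing the whole shell).
Q_enc = ρ·(4π/3)(b³ − a³) = (-3.35×10^-4)·(4π/3)·((0.391)³ − (0.161)³) = -7.802e-5 C.
By Gauss's law, ∮E·dA = E·4πr² = Q_enc/ε₀.
E = |Q_enc|/(4πε₀r²) = (7.802×10^-5)/(4π·8.85×10^-12·(0.555)²) = 2.28×10^6 N/C.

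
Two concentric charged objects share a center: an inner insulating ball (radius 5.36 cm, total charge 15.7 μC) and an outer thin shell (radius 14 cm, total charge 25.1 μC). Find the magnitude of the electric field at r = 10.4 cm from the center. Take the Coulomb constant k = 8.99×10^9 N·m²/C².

|E| ≈ 1.30×10^7 N/C

Symmetry ⇒ E = E(r) r̂. Gaussian sphere of radius r = 10.4 cm (between the bodies, 5.36 cm < r < 14 cm).
The shell at 14 cm lies outside the Gaussian surface, so Q_enc = 15.7 μC = 1.57e-5 C.
Gauss's law: E·4πr² = Q_enc/ε₀.
E = k|Q_enc|/r² = (8.99×10^9)(1.57×10^-5)/(0.104)² = 1.30×10^7 N/C.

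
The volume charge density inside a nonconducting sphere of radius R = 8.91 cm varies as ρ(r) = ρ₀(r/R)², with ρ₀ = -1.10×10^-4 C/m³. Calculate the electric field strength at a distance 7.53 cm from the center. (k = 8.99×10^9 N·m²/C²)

Symmetry ⇒ E = E(r) r̂. Gaussian sphere of radius r = 7.53 cm (r < R).
Integrate the density: Q_enc = 4π ∫₀^r ρ₀(r'/R)^2 r'² dr' = 4πρ₀ r^5/(5·R²) = -8.43×10^-8 C.
Applying ∮E·dA = Q_enc/ε₀ with Φ = E(4πr²):
E = k|Q_enc|/r² = (8.99×10^9)(8.43×10^-8)/(0.0753)² = 1.34e5 N/C.

E ≈ 1.34×10^5 V/m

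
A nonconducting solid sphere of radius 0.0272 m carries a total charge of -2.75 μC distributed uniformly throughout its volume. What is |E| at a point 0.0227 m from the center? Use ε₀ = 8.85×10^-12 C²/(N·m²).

|E| = 2.79×10^7 N/C

Take a concentric spherical Gaussian surface of radius r = 0.0227 m (r < R).
Only the charge within r is enclosed: Q_enc = Q·(r/R)³ = (-2.75 μC)·(0.0227 m/0.0272 m)³ = -1.598e-6 C.
Gauss's law: E·4πr² = Q_enc/ε₀.
E = |Q_enc|/(4πε₀r²) = (1.598×10^-6)/(4π·8.85×10^-12·(0.0227)²) = 2.79e7 N/C.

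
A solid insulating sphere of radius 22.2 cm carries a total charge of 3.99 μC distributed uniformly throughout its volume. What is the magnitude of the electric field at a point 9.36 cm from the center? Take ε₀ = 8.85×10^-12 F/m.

By spherical symmetry E is radial; choose a Gaussian sphere of radius r = 9.36 cm (r < R).
Only the charge within r is enclosed: Q_enc = Q·(r/R)³ = (3.99 μC)·(9.36 cm/22.2 cm)³ = 2.99×10^-7 C.
Since E is radial and uniform over the Gaussian sphere, Φ = E·4πr² = Q_enc/ε₀.
E = |Q_enc|/(4πε₀r²) = (2.99×10^-7)/(4π·8.85×10^-12·(0.0936)²) = 3.07e5 N/C.

|E| = 3.07×10^5 V/m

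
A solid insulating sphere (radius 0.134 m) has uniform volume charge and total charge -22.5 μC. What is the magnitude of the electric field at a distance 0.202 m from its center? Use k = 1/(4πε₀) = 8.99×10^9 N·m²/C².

|E| = 4.96×10^6 N/C

Take a concentric spherical Gaussian surface of radius r = 0.202 m (r > R, so the entire charge is enclosed).
Q_enc = -22.5 μC = -2.25×10^-5 C.
Applying ∮E·dA = Q_enc/ε₀ with Φ = E(4πr²):
E = k|Q_enc|/r² = (8.99×10^9)(2.25×10^-5)/(0.202)² = 4.96e6 N/C.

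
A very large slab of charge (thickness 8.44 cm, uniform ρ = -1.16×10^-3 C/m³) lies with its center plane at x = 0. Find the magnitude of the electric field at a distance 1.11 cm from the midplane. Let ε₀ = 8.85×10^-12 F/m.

By symmetry E is perpendicular to the slab. A Gaussian pillbox from −1.11 cm to +1.11 cm (face area A) lies entirely within the slab.
Q_enc = ρ·(2x)·A and flux = 2EA, so 2EA = 2ρxA/ε₀ ⇒ E = |ρ|x/ε₀.
E = (1.16e-3)(0.0111)/(8.85×10^-12) = 1.45×10^6 N/C.

|E| ≈ 1.45×10^6 V/m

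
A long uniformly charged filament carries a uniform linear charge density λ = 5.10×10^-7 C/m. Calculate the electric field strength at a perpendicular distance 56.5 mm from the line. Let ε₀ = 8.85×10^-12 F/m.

Choose a coaxial cylinder of radius r = 56.5 mm (arbitrary length L) as the Gaussian surface.
Q_enc = λL, so λ_enc = 5.10e-7 C/m.
By Gauss's law (flux through the curved wall only), E·2πrL = λ_enc L/ε₀.
E = |λ_enc|/(2πε₀r) = (5.10e-7)/(2π·8.85×10^-12·0.0565) = 1.62×10^5 N/C.

|E| ≈ 1.62e5 N/C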